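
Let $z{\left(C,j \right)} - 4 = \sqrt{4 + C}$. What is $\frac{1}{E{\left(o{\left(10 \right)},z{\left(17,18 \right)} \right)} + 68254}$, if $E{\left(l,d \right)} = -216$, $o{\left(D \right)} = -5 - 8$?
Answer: $\frac{1}{68038} \approx 1.4698 \cdot 10^{-5}$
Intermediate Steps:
$o{\left(D \right)} = -13$
$z{\left(C,j \right)} = 4 + \sqrt{4 + C}$
$\frac{1}{E{\left(o{\left(10 \right)},z{\left(17,18 \right)} \right)} + 68254} = \frac{1}{-216 + 68254} = \frac{1}{68038}$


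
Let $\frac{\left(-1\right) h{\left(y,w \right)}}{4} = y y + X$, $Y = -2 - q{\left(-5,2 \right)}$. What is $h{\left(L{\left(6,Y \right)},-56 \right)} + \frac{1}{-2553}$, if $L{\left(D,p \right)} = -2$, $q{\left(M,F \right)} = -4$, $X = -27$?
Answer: $\frac{234875}{2553} \approx 92.0$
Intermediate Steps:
$Y = 2$ ($Y = -2 - -4 = -2 + 4 = 2$)
$h{\left(y,w \right)} = 108 - 4 y^{2}$ ($h{\left(y,w \right)} = - 4 \left(y y - 27\right) = - 4 \left(y^{2} - 27\right) = - 4 \left(-27 + y^{2}\right) = 108 - 4 y^{2}$)
$h{\left(L{\left(6,Y \right)},-56 \right)} + \frac{1}{-2553} = \left(108 - 4 \left(-2\right)^{2}\right) + \frac{1}{-2553} = \left(108 - 16\right) - \frac{1}{2553} = 92 - \frac{1}{2553} = \frac{234875}{2553}$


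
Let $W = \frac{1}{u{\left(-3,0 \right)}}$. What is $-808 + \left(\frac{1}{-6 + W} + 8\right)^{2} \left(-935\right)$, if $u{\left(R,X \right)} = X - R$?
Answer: $- \frac{986631}{17} \approx -58037.0$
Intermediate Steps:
$W = \frac{1}{3}$ ($W = \frac{1}{0 - -3} = \frac{1}{0 + 3} = \frac{1}{3} \approx 0.33333$)
$-808 + \left(\frac{1}{-6 + W} + 8\right)^{2} \left(-935\right) = -808 + \left(\frac{1}{-6 + \frac{1}{3}} + 8\right)^{2} \left(-935\right) = -808 + \left(\frac{1}{- \frac{17}{3}} + 8\right)^{2} \left(-935\right) = -808 + \left(- \frac{3}{17} + 8\right)^{2} \left(-935\right) = -808 + \left(\frac{133}{17}\right)^{2} \left(-935\right) = -808 + \frac{17689}{289} \left(-935\right) = -808 - \frac{972895}{17} = - \frac{986631}{17}$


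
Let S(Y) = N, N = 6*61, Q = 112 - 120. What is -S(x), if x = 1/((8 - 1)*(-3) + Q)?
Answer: -366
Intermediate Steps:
Q = -8
N = 366
x = -1/29 (x = 1/((8 - 1)*(-3) - 8) = 1/(7*(-3) - 8) = 1/(-21 - 8) = 1/(-29) = -1/29 ≈ -0.034483)
S(Y) = 366
-S(x) = -1*366 = -366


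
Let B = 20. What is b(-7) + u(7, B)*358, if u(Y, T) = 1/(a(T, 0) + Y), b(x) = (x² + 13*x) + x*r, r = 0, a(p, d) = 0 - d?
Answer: 64/7 ≈ 9.1429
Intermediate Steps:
a(p, d) = -d
b(x) = x² + 13*x (b(x) = (x² + 13*x) + x*0 = (x² + 13*x) + 0 = x² + 13*x)
u(Y, T) = 1/Y (u(Y, T) = 1/(-1*0 + Y) = 1/(0 + Y) = 1/Y)
b(-7) + u(7, B)*358 = -7*(13 - 7) + 358/7 = -7*6 + (⅐)*358 = -42 + 358/7 = 64/7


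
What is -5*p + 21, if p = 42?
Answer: -189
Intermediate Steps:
-5*p + 21 = -5*42 + 21 = -210 + 21 = -189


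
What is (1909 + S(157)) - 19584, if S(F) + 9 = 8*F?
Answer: -16428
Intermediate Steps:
S(F) = -9 + 8*F
(1909 + S(157)) - 19584 = (1909 + (-9 + 8*157)) - 19584 = (1909 + (-9 + 1256)) - 19584 = (1909 + 1247) - 19584 = 3156 - 19584 = -16428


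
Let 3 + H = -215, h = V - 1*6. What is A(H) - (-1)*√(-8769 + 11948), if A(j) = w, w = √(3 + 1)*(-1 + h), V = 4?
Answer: -6 + 17*√11 ≈ 50.383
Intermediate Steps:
h = -2 (h = 4 - 1*6 = 4 - 6 = -2)
H = -218 (H = -3 - 215 = -218)
w = -6 (w = √(3 + 1)*(-1 - 2) = √4*(-3) = 2*(-3) = -6)
A(j) = -6
A(H) - (-1)*√(-8769 + 11948) = -6 - (-1)*√(-8769 + 11948) = -6 - (-1)*√3179 = -6 - (-1)*17*√11 = -6 - (-17)*√11 = -6 + 17*√11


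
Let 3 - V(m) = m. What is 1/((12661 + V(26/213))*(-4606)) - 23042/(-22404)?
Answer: 71569902660365/69588235653636 ≈ 1.0285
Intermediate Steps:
V(m) = 3 - m
1/((12661 + V(26/213))*(-4606)) - 23042/(-22404) = 1/((12661 + (3 - 26/213))*(-4606)) - 23042/(-22404) = -1/4606/(12661 + (3 - 26/213)) - 23042*(-1/22404) = -1/4606/(12661 + (3 - 1*26/213)) + 11521/11202 = -1/4606/(12661 + (3 - 26/213)) + 11521/11202 = -1/4606/(12661 + 613/213) + 11521/11202 = -1/4606/(2697406/213) + 11521/11202 = (213/2697406)*(-1/4606) + 11521/11202 = -213/12424252036 + 11521/11202 = 71569902660365/69588235653636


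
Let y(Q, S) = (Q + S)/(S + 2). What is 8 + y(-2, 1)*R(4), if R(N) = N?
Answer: 20/3 ≈ 6.6667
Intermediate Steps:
y(Q, S) = (Q + S)/(2 + S)
8 + y(-2, 1)*R(4) = 8 + ((-2 + 1)/(2 + 1))*4 = 8 + (-1/3)*4 = 8 + ((1/3)*(-1))*4 = 8 - 1/3*4 = 8 - 4/3 = 20/3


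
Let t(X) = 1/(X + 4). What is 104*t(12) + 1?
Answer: 15/2 ≈ 7.5000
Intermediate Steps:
t(X) = 1/(4 + X)
104*t(12) + 1 = 104/(4 + 12) + 1 = 104/16 + 1 = 104*(1/16) + 1 = 13/2 + 1 = 15/2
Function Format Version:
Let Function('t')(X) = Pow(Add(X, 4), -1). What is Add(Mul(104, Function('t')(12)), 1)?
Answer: Rational(15, 2) ≈ 7.5000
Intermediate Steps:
Function('t')(X) = Pow(Add(4, X), -1)
Add(Mul(104, Function('t')(12)), 1) = Add(Mul(104, Pow(Add(4, 12), -1)), 1) = Add(Mul(104, Pow(16, -1)), 1) = Add(Mul(104, Rational(1, 16)), 1) = Add(Rational(13, 2), 1) = Rational(15, 2)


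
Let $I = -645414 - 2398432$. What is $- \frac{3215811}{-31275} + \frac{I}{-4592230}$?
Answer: $\frac{495431334406}{4787399775} \approx 103.49$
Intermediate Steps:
$I = -3043846$ ($I = -645414 - 2398432 = -3043846$)
$- \frac{3215811}{-31275} + \frac{I}{-4592230} = - \frac{3215811}{-31275} - \frac{3043846}{-4592230} = \left(-3215811\right) \left(- \frac{1}{31275}\right) - - \frac{1521923}{2296115} = \frac{1071937}{10425} + \frac{1521923}{2296115} = \frac{495431334406}{4787399775}$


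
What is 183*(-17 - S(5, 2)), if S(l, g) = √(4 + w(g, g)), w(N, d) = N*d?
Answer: -3111 - 366*√2 ≈ -3628.6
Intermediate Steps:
S(l, g) = √(4 + g²) (S(l, g) = √(4 + g*g) = √(4 + g²))
183*(-17 - S(5, 2)) = 183*(-17 - √(4 + 2²)) = 183*(-17 - √(4 + 4)) = 183*(-17 - √8) = 183*(-17 - 2*√2) = -3111 - 366*√2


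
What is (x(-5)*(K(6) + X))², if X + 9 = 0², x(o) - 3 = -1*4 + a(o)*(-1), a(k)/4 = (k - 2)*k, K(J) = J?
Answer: 178929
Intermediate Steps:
a(k) = 4*k*(-2 + k) (a(k) = 4*((k - 2)*k) = 4*((-2 + k)*k) = 4*(k*(-2 + k)) = 4*k*(-2 + k))
x(o) = -1 - 4*o*(-2 + o) (x(o) = 3 + (-1*4 + (4*o*(-2 + o))*(-1)) = 3 + (-4 - 4*o*(-2 + o)) = -1 - 4*o*(-2 + o))
X = -9 (X = -9 + 0² = -9 + 0 = -9)
(x(-5)*(K(6) + X))² = ((-1 - 4*(-5)*(-2 - 5))*(6 - 9))² = ((-1 - 4*(-5)*(-7))*(-3))² = ((-1 - 140)*(-3))² = (-141*(-3))² = 423² = 178929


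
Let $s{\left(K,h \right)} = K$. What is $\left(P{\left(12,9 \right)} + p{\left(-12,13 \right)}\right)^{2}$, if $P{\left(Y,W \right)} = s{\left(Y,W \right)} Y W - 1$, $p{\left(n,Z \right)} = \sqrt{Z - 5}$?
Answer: $1677033 + 5180 \sqrt{2} \approx 1.6844 \cdot 10^{6}$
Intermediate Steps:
$p{\left(n,Z \right)} = \sqrt{-5 + Z}$
$P{\left(Y,W \right)} = -1 + W Y^{2}$ ($P{\left(Y,W \right)} = Y Y W - 1 = Y^{2} W - 1 = W Y^{2} - 1 = -1 + W Y^{2}$)
$\left(P{\left(12,9 \right)} + p{\left(-12,13 \right)}\right)^{2} = \left(\left(-1 + 9 \cdot 12^{2}\right) + \sqrt{-5 + 13}\right)^{2} = \left(\left(-1 + 9 \cdot 144\right) + \sqrt{8}\right)^{2} = \left(\left(-1 + 1296\right) + 2 \sqrt{2}\right)^{2} = \left(1295 + 2 \sqrt{2}\right)^{2}$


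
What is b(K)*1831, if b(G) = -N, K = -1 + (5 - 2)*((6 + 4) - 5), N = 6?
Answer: -10986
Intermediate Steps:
K = 14 (K = -1 + 3*(10 - 5) = -1 + 3*5 = -1 + 15 = 14)
b(G) = -6 (b(G) = -1*6 = -6)
b(K)*1831 = -6*1831 = -10986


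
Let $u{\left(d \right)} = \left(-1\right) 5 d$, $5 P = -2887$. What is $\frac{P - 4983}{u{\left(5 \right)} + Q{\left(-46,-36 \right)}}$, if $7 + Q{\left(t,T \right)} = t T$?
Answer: $- \frac{13901}{4060} \approx -3.4239$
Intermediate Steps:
$P = - \frac{2887}{5}$ ($P = \frac{1}{5} \left(-2887\right) = - \frac{2887}{5} \approx -577.4$)
$u{\left(d \right)} = - 5 d$
$Q{\left(t,T \right)} = -7 + T t$ ($Q{\left(t,T \right)} = -7 + t T = -7 + T t$)
$\frac{P - 4983}{u{\left(5 \right)} + Q{\left(-46,-36 \right)}} = \frac{- \frac{2887}{5} - 4983}{\left(-5\right) 5 - -1649} = - \frac{27802}{5 \left(-25 + \left(-7 + 1656\right)\right)} = - \frac{27802}{5 \left(-25 + 1649\right)} = - \frac{27802}{5 \cdot 1624} = \left(- \frac{27802}{5}\right) \frac{1}{1624} = - \frac{13901}{4060}$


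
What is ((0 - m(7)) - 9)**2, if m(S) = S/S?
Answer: 100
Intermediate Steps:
m(S) = 1
((0 - m(7)) - 9)**2 = ((0 - 1*1) - 9)**2 = ((0 - 1) - 9)**2 = (-1 - 9)**2 = (-10)**2 = 100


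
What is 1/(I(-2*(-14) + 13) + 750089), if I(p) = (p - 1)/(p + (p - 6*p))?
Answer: 41/30753639 ≈ 1.3332e-6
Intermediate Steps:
I(p) = -(-1 + p)/(4*p) (I(p) = (-1 + p)/(p - 5*p) = (-1 + p)/((-4*p)) = (-1 + p)*(-1/(4*p)) = -(-1 + p)/(4*p))
1/(I(-2*(-14) + 13) + 750089) = 1/((1 - (-2*(-14) + 13))/(4*(-2*(-14) + 13)) + 750089) = 1/((1 - (28 + 13))/(4*(28 + 13)) + 750089) = 1/((¼)*(1 - 1*41)/41 + 750089) = 1/((¼)*(1/41)*(1 - 41) + 750089) = 1/((¼)*(1/41)*(-40) + 750089) = 1/(-10/41 + 750089) = 1/(30753639/41) = 41/30753639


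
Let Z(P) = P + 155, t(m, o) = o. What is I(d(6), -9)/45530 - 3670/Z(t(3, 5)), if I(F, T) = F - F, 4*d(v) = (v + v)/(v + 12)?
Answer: -367/16 ≈ -22.938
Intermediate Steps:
Z(P) = 155 + P
d(v) = v/(2*(12 + v)) (d(v) = ((v + v)/(v + 12))/4 = ((2*v)/(12 + v))/4 = (2*v/(12 + v))/4 = v/(2*(12 + v)))
I(F, T) = 0
I(d(6), -9)/45530 - 3670/Z(t(3, 5)) = 0/45530 - 3670/(155 + 5) = 0*(1/45530) - 3670/160 = 0 - 3670*1/160 = 0 - 367/16 = -367/16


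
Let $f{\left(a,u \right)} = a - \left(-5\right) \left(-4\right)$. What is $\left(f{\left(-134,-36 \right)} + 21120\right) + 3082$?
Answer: $24048$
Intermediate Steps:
$f{\left(a,u \right)} = -20 + a$ ($f{\left(a,u \right)} = a - 20 = -20 + a$)
$\left(f{\left(-134,-36 \right)} + 21120\right) + 3082 = \left(\left(-20 - 134\right) + 21120\right) + 3082 = \left(-154 + 21120\right) + 3082 = 20966 + 3082 = 24048$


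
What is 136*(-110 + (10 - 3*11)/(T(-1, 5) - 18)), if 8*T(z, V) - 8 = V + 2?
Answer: -1904816/129 ≈ -14766.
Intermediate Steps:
T(z, V) = 5/4 + V/8 (T(z, V) = 1 + (V + 2)/8 = 1 + (2 + V)/8 = 1 + (¼ + V/8) = 5/4 + V/8)
136*(-110 + (10 - 3*11)/(T(-1, 5) - 18)) = 136*(-110 + (10 - 3*11)/((5/4 + (⅛)*5) - 18)) = 136*(-110 + (10 - 33)/((5/4 + 5/8) - 18)) = 136*(-110 - 23/(15/8 - 18)) = 136*(-110 - 23/(-129/8)) = 136*(-110 - 23*(-8/129)) = 136*(-110 + 184/129) = 136*(-14006/129) = -1904816/129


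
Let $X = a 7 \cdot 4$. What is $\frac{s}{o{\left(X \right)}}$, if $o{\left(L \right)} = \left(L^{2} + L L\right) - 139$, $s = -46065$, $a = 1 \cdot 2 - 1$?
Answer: $- \frac{46065}{1429} \approx -32.236$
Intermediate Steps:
$a = 1$ ($a = 2 - 1 = 1$)
$X = 28$ ($X = 1 \cdot 7 \cdot 4 = 7 \cdot 4 = 28$)
$o{\left(L \right)} = -139 + 2 L^{2}$ ($o{\left(L \right)} = \left(L^{2} + L^{2}\right) - 139 = 2 L^{2} - 139 = -139 + 2 L^{2}$)
$\frac{s}{o{\left(X \right)}} = - \frac{46065}{-139 + 2 \cdot 28^{2}} = - \frac{46065}{-139 + 2 \cdot 784} = - \frac{46065}{-139 + 1568} = - \frac{46065}{1429}$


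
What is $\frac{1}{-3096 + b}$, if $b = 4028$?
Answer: $\frac{1}{932} \approx 0.001073$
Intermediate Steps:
$\frac{1}{-3096 + b} = \frac{1}{-3096 + 4028} = \frac{1}{932}$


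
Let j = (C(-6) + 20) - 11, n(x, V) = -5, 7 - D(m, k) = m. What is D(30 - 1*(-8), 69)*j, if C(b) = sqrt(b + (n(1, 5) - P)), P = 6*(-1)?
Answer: -279 - 31*I*sqrt(5) ≈ -279.0 - 69.318*I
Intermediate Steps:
P = -6
D(m, k) = 7 - m
C(b) = sqrt(1 + b) (C(b) = sqrt(b + (-5 - 1*(-6))) = sqrt(b + (-5 + 6)) = sqrt(b + 1) = sqrt(1 + b))
j = 9 + I*sqrt(5) (j = (sqrt(1 - 6) + 20) - 11 = (sqrt(-5) + 20) - 11 = (I*sqrt(5) + 20) - 11 = (20 + I*sqrt(5)) - 11 = 9 + I*sqrt(5) ≈ 9.0 + 2.2361*I)
D(30 - 1*(-8), 69)*j = (7 - (30 - 1*(-8)))*(9 + I*sqrt(5)) = (7 - (30 + 8))*(9 + I*sqrt(5)) = (7 - 1*38)*(9 + I*sqrt(5)) = (7 - 38)*(9 + I*sqrt(5)) = -31*(9 + I*sqrt(5)) = -279 - 31*I*sqrt(5)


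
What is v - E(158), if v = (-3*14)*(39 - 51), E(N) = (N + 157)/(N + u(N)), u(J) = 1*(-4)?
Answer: 11043/22 ≈ 501.95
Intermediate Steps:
u(J) = -4
E(N) = (157 + N)/(-4 + N) (E(N) = (N + 157)/(N - 4) = (157 + N)/(-4 + N))
v = 504 (v = -42*(-12) = 504)
v - E(158) = 504 - (157 + 158)/(-4 + 158) = 504 - 315/154 = 504 - 1*45/22 = 504 - 45/22 = 11043/22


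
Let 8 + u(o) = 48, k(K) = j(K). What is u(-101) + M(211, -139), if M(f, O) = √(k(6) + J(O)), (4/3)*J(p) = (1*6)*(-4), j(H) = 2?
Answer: 40 + 4*I ≈ 40.0 + 4.0*I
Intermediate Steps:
k(K) = 2
J(p) = -18 (J(p) = 3*((1*6)*(-4))/4 = 3*(6*(-4))/4 = (¾)*(-24) = -18)
u(o) = 40 (u(o) = -8 + 48 = 40)
M(f, O) = 4*I (M(f, O) = √(2 - 18) = √(-16) = 4*I)
u(-101) + M(211, -139) = 40 + 4*I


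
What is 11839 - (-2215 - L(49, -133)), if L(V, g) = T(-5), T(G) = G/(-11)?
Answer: 154599/11 ≈ 14054.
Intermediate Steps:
T(G) = -G/11 (T(G) = G*(-1/11) = -G/11)
L(V, g) = 5/11 (L(V, g) = -1/11*(-5) = 5/11)
11839 - (-2215 - L(49, -133)) = 11839 - (-2215 - 1*5/11) = 11839 - (-2215 - 5/11) = 11839 - 1*(-24370/11) = 11839 + 24370/11 = 154599/11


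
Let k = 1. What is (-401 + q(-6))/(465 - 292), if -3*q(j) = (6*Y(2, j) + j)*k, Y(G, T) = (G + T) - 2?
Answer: -387/173 ≈ -2.2370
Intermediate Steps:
Y(G, T) = -2 + G + T
q(j) = -7*j/3 (q(j) = -(6*(-2 + 2 + j) + j)/3 = -(6*j + j)/3 = -7*j/3)
(-401 + q(-6))/(465 - 292) = (-401 - 7/3*(-6))/(465 - 292) = (-401 + 14)/173 = -387*1/173 = -387/173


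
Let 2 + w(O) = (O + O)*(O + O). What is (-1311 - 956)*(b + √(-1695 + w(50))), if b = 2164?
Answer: -4905788 - 43073*√23 ≈ -5.1124e+6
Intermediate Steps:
w(O) = -2 + 4*O² (w(O) = -2 + (O + O)*(O + O) = -2 + (2*O)*(2*O) = -2 + 4*O²)
(-1311 - 956)*(b + √(-1695 + w(50))) = (-1311 - 956)*(2164 + √(-1695 + (-2 + 4*50²))) = -2267*(2164 + √(-1695 + (-2 + 4*2500))) = -2267*(2164 + √(-1695 + (-2 + 10000))) = -2267*(2164 + √(-1695 + 9998)) = -2267*(2164 + √8303) = -2267*(2164 + 19*√23) = -4905788 - 43073*√23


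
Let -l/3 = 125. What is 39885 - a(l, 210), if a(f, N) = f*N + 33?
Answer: 118602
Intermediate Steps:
l = -375 (l = -3*125 = -375)
a(f, N) = 33 + N*f (a(f, N) = N*f + 33 = 33 + N*f)
39885 - a(l, 210) = 39885 - (33 + 210*(-375)) = 39885 - (33 - 78750) = 39885 - 1*(-78717) = 39885 + 78717 = 118602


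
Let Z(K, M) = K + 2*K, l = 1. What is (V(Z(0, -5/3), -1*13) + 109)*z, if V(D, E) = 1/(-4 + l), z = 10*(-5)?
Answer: -16300/3 ≈ -5433.3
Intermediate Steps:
Z(K, M) = 3*K
z = -50
V(D, E) = -⅓ (V(D, E) = 1/(-4 + 1) = 1/(-3) = -⅓)
(V(Z(0, -5/3), -1*13) + 109)*z = (-⅓ + 109)*(-50) = (326/3)*(-50) = -16300/3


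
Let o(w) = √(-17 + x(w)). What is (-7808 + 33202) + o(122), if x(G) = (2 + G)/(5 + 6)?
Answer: 25394 + 3*I*√77/11 ≈ 25394.0 + 2.3932*I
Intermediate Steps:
x(G) = 2/11 + G/11 (x(G) = (2 + G)/11 = (2 + G)*(1/11) = 2/11 + G/11)
o(w) = √(-185/11 + w/11) (o(w) = √(-17 + (2/11 + w/11)) = √(-185/11 + w/11))
(-7808 + 33202) + o(122) = (-7808 + 33202) + √(-2035 + 11*122)/11 = 25394 + √(-2035 + 1342)/11 = 25394 + √(-693)/11 = 25394 + (3*I*√77)/11 = 25394 + 3*I*√77/11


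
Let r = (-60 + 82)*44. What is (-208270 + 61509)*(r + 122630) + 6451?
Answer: -18139359627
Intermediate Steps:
r = 968 (r = 22*44 = 968)
(-208270 + 61509)*(r + 122630) + 6451 = (-208270 + 61509)*(968 + 122630) + 6451 = -146761*123598 + 6451 = -18139366078 + 6451 = -18139359627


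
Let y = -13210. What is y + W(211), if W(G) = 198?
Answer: -13012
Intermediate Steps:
y + W(211) = -13210 + 198 = -13012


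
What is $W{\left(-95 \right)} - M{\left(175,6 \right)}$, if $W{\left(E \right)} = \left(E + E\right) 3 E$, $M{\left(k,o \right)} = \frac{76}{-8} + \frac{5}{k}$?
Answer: $\frac{3791163}{70} \approx 54160.0$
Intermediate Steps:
$M{\left(k,o \right)} = - \frac{19}{2} + \frac{5}{k}$ ($M{\left(k,o \right)} = 76 \left(- \frac{1}{8}\right) + \frac{5}{k} = - \frac{19}{2} + \frac{5}{k}$)
$W{\left(E \right)} = 6 E^{2}$ ($W{\left(E \right)} = 2 E 3 E = 6 E E = 6 E^{2}$)
$W{\left(-95 \right)} - M{\left(175,6 \right)} = 6 \left(-95\right)^{2} - \left(- \frac{19}{2} + \frac{5}{175}\right) = 6 \cdot 9025 - \left(- \frac{19}{2} + 5 \cdot \frac{1}{175}\right) = 54150 - \left(- \frac{19}{2} + \frac{1}{35}\right) = 54150 - - \frac{663}{70} = 54150 + \frac{663}{70} = \frac{3791163}{70}$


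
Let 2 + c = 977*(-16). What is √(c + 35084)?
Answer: 5*√778 ≈ 139.46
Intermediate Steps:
c = -15634 (c = -2 + 977*(-16) = -2 - 15632 = -15634)
√(c + 35084) = √(-15634 + 35084) = √19450 = 5*√778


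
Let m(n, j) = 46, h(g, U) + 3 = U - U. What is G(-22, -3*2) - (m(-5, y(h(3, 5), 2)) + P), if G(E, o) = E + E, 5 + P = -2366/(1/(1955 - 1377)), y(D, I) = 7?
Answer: 1367463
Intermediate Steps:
h(g, U) = -3 (h(g, U) = -3 + (U - U) = -3 + 0 = -3)
P = -1367553 (P = -5 - 2366/(1/(1955 - 1377)) = -5 - 2366/(1/578) = -5 - 2366/1/578 = -5 - 2366*578 = -5 - 1367548 = -1367553)
G(E, o) = 2*E
G(-22, -3*2) - (m(-5, y(h(3, 5), 2)) + P) = 2*(-22) - (46 - 1367553) = -44 - 1*(-1367507) = -44 + 1367507 = 1367463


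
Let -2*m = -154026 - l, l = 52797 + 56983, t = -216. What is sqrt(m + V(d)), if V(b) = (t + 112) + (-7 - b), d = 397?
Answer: sqrt(131395) ≈ 362.48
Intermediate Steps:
l = 109780
V(b) = -111 - b (V(b) = (-216 + 112) + (-7 - b) = -104 + (-7 - b) = -111 - b)
m = 131903 (m = -(-154026 - 1*109780)/2 = -(-154026 - 109780)/2 = -1/2*(-263806) = 131903)
sqrt(m + V(d)) = sqrt(131903 + (-111 - 1*397)) = sqrt(131903 + (-111 - 397)) = sqrt(131903 - 508) = sqrt(131395)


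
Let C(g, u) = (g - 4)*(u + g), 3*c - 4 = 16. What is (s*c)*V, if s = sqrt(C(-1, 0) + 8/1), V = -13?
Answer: -260*sqrt(13)/3 ≈ -312.48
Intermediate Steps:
c = 20/3 (c = 4/3 + (1/3)*16 = 4/3 + 16/3 = 20/3 ≈ 6.6667)
C(g, u) = (-4 + g)*(g + u)
s = sqrt(13) (s = sqrt(((-1)**2 - 4*(-1) - 4*0 - 1*0) + 8/1) = sqrt((1 + 4 + 0 + 0) + 8*1) = sqrt(5 + 8) = sqrt(13) ≈ 3.6056)
(s*c)*V = (sqrt(13)*(20/3))*(-13) = (20*sqrt(13)/3)*(-13) = -260*sqrt(13)/3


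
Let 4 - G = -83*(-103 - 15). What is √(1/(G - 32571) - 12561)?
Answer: I*√22540140768442/42361 ≈ 112.08*I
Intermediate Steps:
G = -9790 (G = 4 - (-83)*(-103 - 15) = 4 - (-83)*(-118) = 4 - 1*9794 = 4 - 9794 = -9790)
√(1/(G - 32571) - 12561) = √(1/(-9790 - 32571) - 12561) = √(1/(-42361) - 12561) = √(-1/42361 - 12561) = √(-532096522/42361) = I*√22540140768442/42361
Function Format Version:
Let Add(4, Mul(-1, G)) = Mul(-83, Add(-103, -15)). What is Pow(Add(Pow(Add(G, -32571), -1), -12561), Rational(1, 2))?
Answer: Mul(Rational(1, 42361), I, Pow(22540140768442, Rational(1, 2))) ≈ Mul(112.08, I)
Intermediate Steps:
G = -9790 (G = Add(4, Mul(-1, Mul(-83, Add(-103, -15)))) = Add(4, Mul(-1, Mul(-83, -118))) = Add(4, Mul(-1, 9794)) = Add(4, -9794) = -9790)
Pow(Add(Pow(Add(G, -32571), -1), -12561), Rational(1, 2)) = Pow(Add(Pow(Add(-9790, -32571), -1), -12561), Rational(1, 2)) = Pow(Add(Pow(-42361, -1), -12561), Rational(1, 2)) = Pow(Add(Rational(-1, 42361), -12561), Rational(1, 2)) = Pow(Rational(-532096522, 42361), Rational(1, 2)) = Mul(Rational(1, 42361), I, Pow(22540140768442, Rational(1, 2)))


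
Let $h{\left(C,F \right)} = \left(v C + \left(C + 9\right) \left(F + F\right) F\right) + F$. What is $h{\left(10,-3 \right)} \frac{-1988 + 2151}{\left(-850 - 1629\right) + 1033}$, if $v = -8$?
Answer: $- \frac{42217}{1446} \approx -29.196$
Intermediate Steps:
$h{\left(C,F \right)} = F - 8 C + 2 F^{2} \left(9 + C\right)$ ($h{\left(C,F \right)} = \left(- 8 C + \left(C + 9\right) \left(F + F\right) F\right) + F = \left(- 8 C + \left(9 + C\right) 2 F F\right) + F = \left(- 8 C + 2 F \left(9 + C\right) F\right) + F = \left(- 8 C + 2 F^{2} \left(9 + C\right)\right) + F = F - 8 C + 2 F^{2} \left(9 + C\right)$)
$h{\left(10,-3 \right)} \frac{-1988 + 2151}{\left(-850 - 1629\right) + 1033} = \left(-3 - 80 + 18 \left(-3\right)^{2} + 2 \cdot 10 \left(-3\right)^{2}\right) \frac{-1988 + 2151}{\left(-850 - 1629\right) + 1033} = \left(-3 - 80 + 18 \cdot 9 + 2 \cdot 10 \cdot 9\right) \frac{163}{\left(-850 - 1629\right) + 1033} = \left(-3 - 80 + 162 + 180\right) \frac{163}{-2479 + 1033} = 259 \frac{163}{-1446} = 259 \cdot 163 \left(- \frac{1}{1446}\right) = 259 \left(- \frac{163}{1446}\right) = - \frac{42217}{1446}$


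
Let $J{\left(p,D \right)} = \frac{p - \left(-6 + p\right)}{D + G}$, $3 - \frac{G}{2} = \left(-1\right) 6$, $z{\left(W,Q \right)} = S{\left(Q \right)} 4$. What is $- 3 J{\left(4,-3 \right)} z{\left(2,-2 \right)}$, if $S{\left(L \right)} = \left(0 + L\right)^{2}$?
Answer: $- \frac{96}{5} \approx -19.2$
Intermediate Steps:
$S{\left(L \right)} = L^{2}$
$z{\left(W,Q \right)} = 4 Q^{2}$ ($z{\left(W,Q \right)} = Q^{2} \cdot 4 = 4 Q^{2}$)
$G = 18$ ($G = 6 - 2 \left(\left(-1\right) 6\right) = 6 - -12 = 6 + 12 = 18$)
$J{\left(p,D \right)} = \frac{6}{18 + D}$ ($J{\left(p,D \right)} = \frac{p - \left(-6 + p\right)}{D + 18} = \frac{6}{18 + D}$)
$- 3 J{\left(4,-3 \right)} z{\left(2,-2 \right)} = - 3 \frac{6}{18 - 3} \cdot 4 \left(-2\right)^{2} = - 3 \cdot \frac{6}{15} \cdot 4 \cdot 4 = - 3 \cdot 6 \cdot \frac{1}{15} \cdot 16 = \left(-3\right) \frac{2}{5} \cdot 16 = \left(- \frac{6}{5}\right) 16 = - \frac{96}{5}$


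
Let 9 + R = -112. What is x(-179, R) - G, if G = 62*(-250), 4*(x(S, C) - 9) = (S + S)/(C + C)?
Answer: 7506535/484 ≈ 15509.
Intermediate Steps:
R = -121 (R = -9 - 112 = -121)
x(S, C) = 9 + S/(4*C) (x(S, C) = 9 + ((S + S)/(C + C))/4 = 9 + ((2*S)/((2*C)))/4 = 9 + ((2*S)*(1/(2*C)))/4 = 9 + (S/C)/4 = 9 + S/(4*C))
G = -15500
x(-179, R) - G = (9 + (¼)*(-179)/(-121)) - 1*(-15500) = (9 + (¼)*(-179)*(-1/121)) + 15500 = (9 + 179/484) + 15500 = 4535/484 + 15500 = 7506535/484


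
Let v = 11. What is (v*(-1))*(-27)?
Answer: 297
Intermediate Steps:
(v*(-1))*(-27) = (11*(-1))*(-27) = -11*(-27) = 297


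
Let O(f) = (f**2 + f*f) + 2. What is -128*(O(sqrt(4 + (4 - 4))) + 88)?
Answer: -12544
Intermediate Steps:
O(f) = 2 + 2*f**2 (O(f) = (f**2 + f**2) + 2 = 2*f**2 + 2 = 2 + 2*f**2)
-128*(O(sqrt(4 + (4 - 4))) + 88) = -128*((2 + 2*(sqrt(4 + (4 - 4)))**2) + 88) = -128*((2 + 2*(sqrt(4 + 0))**2) + 88) = -128*((2 + 2*(sqrt(4))**2) + 88) = -128*((2 + 2*2**2) + 88) = -128*((2 + 2*4) + 88) = -128*((2 + 8) + 88) = -128*(10 + 88) = -128*98 = -12544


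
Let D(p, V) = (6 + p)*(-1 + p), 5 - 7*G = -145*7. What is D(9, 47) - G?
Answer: -180/7 ≈ -25.714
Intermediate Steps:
G = 1020/7 (G = 5/7 - (-145)*7/7 = 5/7 - ⅐*(-1015) = 5/7 + 145 = 1020/7 ≈ 145.71)
D(p, V) = (-1 + p)*(6 + p)
D(9, 47) - G = (-6 + 9² + 5*9) - 1*1020/7 = (-6 + 81 + 45) - 1020/7 = 120 - 1020/7 = -180/7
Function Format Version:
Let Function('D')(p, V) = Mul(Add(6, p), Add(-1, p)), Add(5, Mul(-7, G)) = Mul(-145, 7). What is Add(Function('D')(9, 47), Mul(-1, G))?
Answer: Rational(-180, 7) ≈ -25.714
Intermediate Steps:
G = Rational(1020, 7) (G = Add(Rational(5, 7), Mul(Rational(-1, 7), Mul(-145, 7))) = Add(Rational(5, 7), Mul(Rational(-1, 7), -1015)) = Add(Rational(5, 7), 145) = Rational(1020, 7) ≈ 145.71)
Function('D')(p, V) = Mul(Add(-1, p), Add(6, p))
Add(Function('D')(9, 47), Mul(-1, G)) = Add(Add(-6, Pow(9, 2), Mul(5, 9)), Mul(-1, Rational(1020, 7))) = Add(Add(-6, 81, 45), Rational(-1020, 7)) = Add(120, Rational(-1020, 7)) = Rational(-180, 7)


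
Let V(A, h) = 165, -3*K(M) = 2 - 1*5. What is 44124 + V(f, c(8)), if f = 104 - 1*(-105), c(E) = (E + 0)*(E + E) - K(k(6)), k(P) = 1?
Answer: 44289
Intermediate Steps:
K(M) = 1 (K(M) = -(2 - 1*5)/3 = -(2 - 5)/3 = -⅓*(-3) = 1)
c(E) = -1 + 2*E² (c(E) = (E + 0)*(E + E) - 1*1 = E*(2*E) - 1 = 2*E² - 1 = -1 + 2*E²)
f = 209 (f = 104 + 105 = 209)
44124 + V(f, c(8)) = 44124 + 165 = 44289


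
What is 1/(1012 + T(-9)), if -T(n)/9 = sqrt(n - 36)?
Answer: 1012/1027789 + 27*I*sqrt(5)/1027789 ≈ 0.00098464 + 5.8741e-5*I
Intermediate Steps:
T(n) = -9*sqrt(-36 + n) (T(n) = -9*sqrt(n - 36) = -9*sqrt(-36 + n))
1/(1012 + T(-9)) = 1/(1012 - 9*sqrt(-36 - 9)) = 1/(1012 - 27*I*sqrt(5))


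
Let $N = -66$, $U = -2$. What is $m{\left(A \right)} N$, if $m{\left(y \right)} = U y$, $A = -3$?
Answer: $-396$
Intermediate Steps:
$m{\left(y \right)} = - 2 y$
$m{\left(A \right)} N = \left(-2\right) \left(-3\right) \left(-66\right) = 6 \left(-66\right) = -396$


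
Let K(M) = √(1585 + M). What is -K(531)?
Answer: -46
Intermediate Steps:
-K(531) = -√(1585 + 531) = -√2116 = -1*46 = -46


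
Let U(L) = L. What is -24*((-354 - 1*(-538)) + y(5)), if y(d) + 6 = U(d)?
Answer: -4392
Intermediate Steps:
y(d) = -6 + d
-24*((-354 - 1*(-538)) + y(5)) = -24*((-354 - 1*(-538)) + (-6 + 5)) = -24*((-354 + 538) - 1) = -24*(184 - 1) = -24*183 = -4392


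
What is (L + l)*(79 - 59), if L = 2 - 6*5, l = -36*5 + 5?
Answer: -4060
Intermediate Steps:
l = -175 (l = -6*30 + 5 = -180 + 5 = -175)
L = -28 (L = 2 - 30 = -28)
(L + l)*(79 - 59) = (-28 - 175)*(79 - 59) = -203*20 = -4060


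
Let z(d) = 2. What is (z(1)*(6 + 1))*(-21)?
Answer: -294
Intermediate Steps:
(z(1)*(6 + 1))*(-21) = (2*(6 + 1))*(-21) = (2*7)*(-21) = 14*(-21) = -294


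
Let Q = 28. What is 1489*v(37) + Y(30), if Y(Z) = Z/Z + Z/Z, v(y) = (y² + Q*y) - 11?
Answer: 3564668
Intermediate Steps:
v(y) = -11 + y² + 28*y (v(y) = (y² + 28*y) - 11 = -11 + y² + 28*y)
Y(Z) = 2 (Y(Z) = 1 + 1 = 2)
1489*v(37) + Y(30) = 1489*(-11 + 37² + 28*37) + 2 = 1489*(-11 + 1369 + 1036) + 2 = 1489*2394 + 2 = 3564666 + 2 = 3564668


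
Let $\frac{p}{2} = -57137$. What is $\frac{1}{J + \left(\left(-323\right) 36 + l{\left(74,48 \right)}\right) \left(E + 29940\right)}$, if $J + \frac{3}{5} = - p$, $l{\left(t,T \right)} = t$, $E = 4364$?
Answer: $- \frac{5}{1981170713} \approx -2.5238 \cdot 10^{-9}$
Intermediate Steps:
$p = -114274$ ($p = 2 \left(-57137\right) = -114274$)
$J = \frac{571367}{5}$ ($J = - \frac{3}{5} - -114274 = - \frac{3}{5} + 114274 = \frac{571367}{5} \approx 1.1427 \cdot 10^{5}$)
$\frac{1}{J + \left(\left(-323\right) 36 + l{\left(74,48 \right)}\right) \left(E + 29940\right)} = \frac{1}{\frac{571367}{5} + \left(\left(-323\right) 36 + 74\right) \left(4364 + 29940\right)} = \frac{1}{\frac{571367}{5} + \left(-11628 + 74\right) 34304} = \frac{1}{\frac{571367}{5} - 396348416} = \frac{1}{- \frac{1981170713}{5}} = - \frac{5}{1981170713}$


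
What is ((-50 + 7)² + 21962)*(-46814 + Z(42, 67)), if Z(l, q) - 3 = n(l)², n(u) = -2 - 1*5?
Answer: -1113449982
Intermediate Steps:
n(u) = -7 (n(u) = -2 - 5 = -7)
Z(l, q) = 52 (Z(l, q) = 3 + (-7)² = 3 + 49 = 52)
((-50 + 7)² + 21962)*(-46814 + Z(42, 67)) = ((-50 + 7)² + 21962)*(-46814 + 52) = ((-43)² + 21962)*(-46762) = (1849 + 21962)*(-46762) = 23811*(-46762) = -1113449982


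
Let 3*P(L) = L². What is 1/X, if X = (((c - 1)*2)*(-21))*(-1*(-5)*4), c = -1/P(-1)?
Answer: 1/3360 ≈ 0.00029762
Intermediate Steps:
P(L) = L²/3
c = -3 (c = -1/((⅓)*(-1)²) = -1/((⅓)*1) = -1/⅓ = -1*3 = -3)
X = 3360 (X = (((-3 - 1)*2)*(-21))*(-1*(-5)*4) = (-4*2*(-21))*(5*4) = -8*(-21)*20 = 168*20 = 3360)
1/X = 1/3360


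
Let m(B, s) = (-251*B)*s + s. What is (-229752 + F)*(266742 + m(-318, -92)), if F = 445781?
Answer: -1528752117574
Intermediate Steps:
m(B, s) = s - 251*B*s (m(B, s) = -251*B*s + s = s - 251*B*s)
(-229752 + F)*(266742 + m(-318, -92)) = (-229752 + 445781)*(266742 - 92*(1 - 251*(-318))) = 216029*(266742 - 92*(1 + 79818)) = 216029*(266742 - 92*79819) = 216029*(266742 - 7343348) = 216029*(-7076606) = -1528752117574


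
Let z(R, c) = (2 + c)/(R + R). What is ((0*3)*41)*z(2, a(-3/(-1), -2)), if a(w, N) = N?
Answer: 0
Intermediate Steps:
z(R, c) = (2 + c)/(2*R) (z(R, c) = (2 + c)/((2*R)) = (2 + c)*(1/(2*R)) = (2 + c)/(2*R))
((0*3)*41)*z(2, a(-3/(-1), -2)) = ((0*3)*41)*((½)*(2 - 2)/2) = (0*41)*((½)*(½)*0) = 0*0 = 0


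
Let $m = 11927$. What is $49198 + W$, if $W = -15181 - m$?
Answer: $22090$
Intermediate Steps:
$W = -27108$ ($W = -15181 - 11927 = -27108$)
$49198 + W = 49198 - 27108 = 22090$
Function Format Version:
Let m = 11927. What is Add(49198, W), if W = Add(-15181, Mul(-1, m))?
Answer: 22090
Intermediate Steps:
W = -27108 (W = Add(-15181, Mul(-1, 11927)) = Add(-15181, -11927) = -27108)
Add(49198, W) = Add(49198, -27108) = 22090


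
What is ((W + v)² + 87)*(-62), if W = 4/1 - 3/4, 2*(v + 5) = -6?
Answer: -54343/8 ≈ -6792.9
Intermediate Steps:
v = -8 (v = -5 + (½)*(-6) = -5 - 3 = -8)
W = 13/4 (W = 4*1 - 3*¼ = 4 - ¾ = 13/4 ≈ 3.2500)
((W + v)² + 87)*(-62) = ((13/4 - 8)² + 87)*(-62) = ((-19/4)² + 87)*(-62) = (361/16 + 87)*(-62) = (1753/16)*(-62) = -54343/8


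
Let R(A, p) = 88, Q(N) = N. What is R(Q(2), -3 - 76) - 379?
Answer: -291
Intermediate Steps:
R(Q(2), -3 - 76) - 379 = 88 - 379 = -291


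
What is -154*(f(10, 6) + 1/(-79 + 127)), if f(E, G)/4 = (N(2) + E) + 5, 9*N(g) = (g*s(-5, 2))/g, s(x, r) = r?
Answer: -675367/72 ≈ -9380.1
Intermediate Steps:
N(g) = 2/9 (N(g) = ((g*2)/g)/9 = ((2*g)/g)/9 = (⅑)*2 = 2/9)
f(E, G) = 188/9 + 4*E (f(E, G) = 4*((2/9 + E) + 5) = 4*(47/9 + E) = 188/9 + 4*E)
-154*(f(10, 6) + 1/(-79 + 127)) = -154*((188/9 + 4*10) + 1/(-79 + 127)) = -154*((188/9 + 40) + 1/48) = -154*(548/9 + 1/48) = -154*8771/144 = -675367/72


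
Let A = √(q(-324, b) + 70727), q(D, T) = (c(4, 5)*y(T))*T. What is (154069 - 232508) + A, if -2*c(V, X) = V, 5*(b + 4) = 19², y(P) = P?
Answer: -78439 + √1535613/5 ≈ -78191.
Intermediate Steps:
b = 341/5 (b = -4 + (⅕)*19² = -4 + (⅕)*361 = -4 + 361/5 = 341/5 ≈ 68.200)
c(V, X) = -V/2
q(D, T) = -2*T² (q(D, T) = ((-½*4)*T)*T = (-2*T)*T = -2*T²)
A = √1535613/5 (A = √(-2*(341/5)² + 70727) = √(-2*116281/25 + 70727) = √(-232562/25 + 70727) = √(1535613/25) = √1535613/5 ≈ 247.84)
(154069 - 232508) + A = (154069 - 232508) + √1535613/5 = -78439 + √1535613/5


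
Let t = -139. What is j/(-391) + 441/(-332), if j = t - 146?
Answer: -77811/129812 ≈ -0.59941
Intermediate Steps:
j = -285 (j = -139 - 146 = -285)
j/(-391) + 441/(-332) = -285/(-391) + 441/(-332) = -285*(-1/391) + 441*(-1/332) = 285/391 - 441/332 = -77811/129812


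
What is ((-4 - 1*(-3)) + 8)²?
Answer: 49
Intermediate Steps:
((-4 - 1*(-3)) + 8)² = ((-4 + 3) + 8)² = (-1 + 8)² = 7² = 49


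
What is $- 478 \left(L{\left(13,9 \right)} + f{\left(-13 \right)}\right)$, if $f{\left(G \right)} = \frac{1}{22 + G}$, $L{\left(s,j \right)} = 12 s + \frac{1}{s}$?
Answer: $- \frac{8734972}{117} \approx -74658.0$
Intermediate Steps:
$L{\left(s,j \right)} = \frac{1}{s} + 12 s$
$- 478 \left(L{\left(13,9 \right)} + f{\left(-13 \right)}\right) = - 478 \left(\left(\frac{1}{13} + 12 \cdot 13\right) + \frac{1}{22 - 13}\right) = - 478 \left(\left(\frac{1}{13} + 156\right) + \frac{1}{9}\right) = - 478 \left(\frac{2029}{13} + \frac{1}{9}\right) = \left(-478\right) \frac{18274}{117} = - \frac{8734972}{117}$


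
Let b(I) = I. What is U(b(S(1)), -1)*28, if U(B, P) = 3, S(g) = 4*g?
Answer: 84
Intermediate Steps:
U(b(S(1)), -1)*28 = 3*28 = 84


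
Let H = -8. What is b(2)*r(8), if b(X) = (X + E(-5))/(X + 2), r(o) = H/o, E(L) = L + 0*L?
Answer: 3/4 ≈ 0.75000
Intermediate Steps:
E(L) = L (E(L) = L + 0 = L)
r(o) = -8/o
b(X) = (-5 + X)/(2 + X) (b(X) = (X - 5)/(X + 2) = (-5 + X)/(2 + X))
b(2)*r(8) = ((-5 + 2)/(2 + 2))*(-8/8) = (-3/4)*(-8*1/8) = ((1/4)*(-3))*(-1) = -3/4*(-1) = 3/4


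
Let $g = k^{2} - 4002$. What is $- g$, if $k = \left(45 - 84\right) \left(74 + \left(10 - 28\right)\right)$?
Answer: $-4765854$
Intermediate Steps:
$k = -2184$ ($k = - 39 \left(74 - 18\right) = \left(-39\right) 56 = -2184$)
$g = 4765854$ ($g = \left(-2184\right)^{2} - 4002 = 4769856 - 4002 = 4765854$)
$- g = \left(-1\right) 4765854 = -4765854$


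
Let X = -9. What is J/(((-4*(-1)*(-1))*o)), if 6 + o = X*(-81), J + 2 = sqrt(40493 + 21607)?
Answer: 1/1446 - 5*sqrt(69)/482 ≈ -0.085477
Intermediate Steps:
J = -2 + 30*sqrt(69) (J = -2 + sqrt(40493 + 21607) = -2 + sqrt(62100) = -2 + 30*sqrt(69) ≈ 247.20)
o = 723 (o = -6 - 9*(-81) = -6 + 729 = 723)
J/(((-4*(-1)*(-1))*o)) = (-2 + 30*sqrt(69))/(((-4*(-1)*(-1))*723)) = (-2 + 30*sqrt(69))/(((4*(-1))*723)) = (-2 + 30*sqrt(69))/((-4*723)) = (-2 + 30*sqrt(69))/(-2892) = (-2 + 30*sqrt(69))*(-1/2892) = 1/1446 - 5*sqrt(69)/482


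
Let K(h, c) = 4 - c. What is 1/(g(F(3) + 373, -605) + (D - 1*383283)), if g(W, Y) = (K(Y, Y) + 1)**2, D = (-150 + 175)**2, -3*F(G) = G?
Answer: -1/10558 ≈ -9.4715e-5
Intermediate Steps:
F(G) = -G/3
D = 625 (D = 25**2 = 625)
g(W, Y) = (5 - Y)**2 (g(W, Y) = ((4 - Y) + 1)**2 = (5 - Y)**2)
1/(g(F(3) + 373, -605) + (D - 1*383283)) = 1/((-5 - 605)**2 + (625 - 1*383283)) = 1/((-610)**2 + (625 - 383283)) = 1/(372100 - 382658) = 1/(-10558) = -1/10558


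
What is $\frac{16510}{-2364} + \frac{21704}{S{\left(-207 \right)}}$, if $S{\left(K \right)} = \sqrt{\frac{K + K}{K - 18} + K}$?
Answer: $- \frac{8255}{1182} - \frac{108520 i \sqrt{5129}}{5129} \approx -6.9839 - 1515.3 i$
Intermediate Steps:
$S{\left(K \right)} = \sqrt{K + \frac{2 K}{-18 + K}}$ ($S{\left(K \right)} = \sqrt{\frac{2 K}{-18 + K} + K} = \sqrt{K + \frac{2 K}{-18 + K}}$)
$\frac{16510}{-2364} + \frac{21704}{S{\left(-207 \right)}} = \frac{16510}{-2364} + \frac{21704}{\sqrt{- \frac{207 \left(-16 - 207\right)}{-18 - 207}}} = 16510 \left(- \frac{1}{2364}\right) + \frac{21704}{\sqrt{\left(-207\right) \frac{1}{-225} \left(-223\right)}} = - \frac{8255}{1182} + \frac{21704}{\sqrt{\left(-207\right) \left(- \frac{1}{225}\right) \left(-223\right)}} = - \frac{8255}{1182} + \frac{21704}{\sqrt{- \frac{5129}{25}}} = - \frac{8255}{1182} + \frac{21704}{\frac{1}{5} i \sqrt{5129}} = - \frac{8255}{1182} + 21704 \left(- \frac{5 i \sqrt{5129}}{5129}\right) = - \frac{8255}{1182} - \frac{108520 i \sqrt{5129}}{5129}$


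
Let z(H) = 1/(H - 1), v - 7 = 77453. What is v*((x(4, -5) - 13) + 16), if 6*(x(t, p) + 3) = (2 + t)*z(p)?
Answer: -12910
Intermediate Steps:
v = 77460 (v = 7 + 77453 = 77460)
z(H) = 1/(-1 + H)
x(t, p) = -3 + (2 + t)/(6*(-1 + p)) (x(t, p) = -3 + ((2 + t)/(-1 + p))/6 = -3 + (2 + t)/(6*(-1 + p)))
v*((x(4, -5) - 13) + 16) = 77460*(((20 + 4 - 18*(-5))/(6*(-1 - 5)) - 13) + 16) = 77460*(((1/6)*(20 + 4 + 90)/(-6) - 13) + 16) = 77460*(((1/6)*(-1/6)*114 - 13) + 16) = 77460*((-19/6 - 13) + 16) = 77460*(-97/6 + 16) = 77460*(-1/6) = -12910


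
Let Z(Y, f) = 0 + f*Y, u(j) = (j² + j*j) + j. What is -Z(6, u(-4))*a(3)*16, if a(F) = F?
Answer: -8064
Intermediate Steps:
u(j) = j + 2*j² (u(j) = (j² + j²) + j = 2*j² + j = j + 2*j²)
Z(Y, f) = Y*f (Z(Y, f) = 0 + Y*f = Y*f)
-Z(6, u(-4))*a(3)*16 = -(6*(-4*(1 + 2*(-4))))*3*16 = -(6*(-4*(1 - 8)))*3*16 = -(6*(-4*(-7)))*3*16 = -(6*28)*3*16 = -168*3*16 = -504*16 = -1*8064 = -8064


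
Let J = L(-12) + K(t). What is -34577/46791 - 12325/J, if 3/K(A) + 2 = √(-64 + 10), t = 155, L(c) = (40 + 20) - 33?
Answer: -100122405551/218186433 - 12325*I*√6/4663 ≈ -458.88 - 6.4744*I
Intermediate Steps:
L(c) = 27 (L(c) = 60 - 33 = 27)
K(A) = 3/(-2 + 3*I*√6) (K(A) = 3/(-2 + √(-64 + 10)) = 3/(-2 + √(-54)) = 3/(-2 + 3*I*√6))
J = 780/29 - 9*I*√6/58 (J = 27 + (-3/29 - 9*I*√6/58) = 780/29 - 9*I*√6/58 ≈ 26.897 - 0.38009*I)
-34577/46791 - 12325/J = -34577/46791 - 12325/(780/29 - 9*I*√6/58)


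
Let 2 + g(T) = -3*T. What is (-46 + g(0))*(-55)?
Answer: 2640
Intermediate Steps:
g(T) = -2 - 3*T
(-46 + g(0))*(-55) = (-46 + (-2 - 3*0))*(-55) = (-46 + (-2 + 0))*(-55) = (-46 - 2)*(-55) = -48*(-55) = 2640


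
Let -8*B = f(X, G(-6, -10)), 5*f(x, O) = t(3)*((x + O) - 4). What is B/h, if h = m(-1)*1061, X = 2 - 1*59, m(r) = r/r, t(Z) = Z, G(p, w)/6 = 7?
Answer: 57/42440 ≈ 0.0013431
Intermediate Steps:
G(p, w) = 42 (G(p, w) = 6*7 = 42)
m(r) = 1
X = -57 (X = 2 - 59 = -57)
f(x, O) = -12/5 + 3*O/5 + 3*x/5 (f(x, O) = (3*((x + O) - 4))/5 = (3*((O + x) - 4))/5 = (3*(-4 + O + x))/5 = (-12 + 3*O + 3*x)/5 = -12/5 + 3*O/5 + 3*x/5)
h = 1061 (h = 1*1061 = 1061)
B = 57/40 (B = -(-12/5 + (⅗)*42 + (⅗)*(-57))/8 = -(-12/5 + 126/5 - 171/5)/8 = -⅛*(-57/5) = 57/40 ≈ 1.4250)
B/h = (57/40)/1061 = (57/40)*(1/1061) = 57/42440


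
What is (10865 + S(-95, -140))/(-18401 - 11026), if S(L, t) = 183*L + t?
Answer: 2220/9809 ≈ 0.22632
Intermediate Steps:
S(L, t) = t + 183*L
(10865 + S(-95, -140))/(-18401 - 11026) = (10865 + (-140 + 183*(-95)))/(-18401 - 11026) = (10865 + (-140 - 17385))/(-29427) = (10865 - 17525)*(-1/29427) = -6660*(-1/29427) = 2220/9809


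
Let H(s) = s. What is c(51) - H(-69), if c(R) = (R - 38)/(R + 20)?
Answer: 4912/71 ≈ 69.183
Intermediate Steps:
c(R) = (-38 + R)/(20 + R)
c(51) - H(-69) = (-38 + 51)/(20 + 51) - 1*(-69) = 13/71 + 69 = 4912/71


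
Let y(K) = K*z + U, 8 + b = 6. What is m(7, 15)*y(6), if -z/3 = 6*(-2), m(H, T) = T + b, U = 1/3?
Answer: 8437/3 ≈ 2812.3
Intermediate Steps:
b = -2 (b = -8 + 6 = -2)
U = ⅓ ≈ 0.33333
m(H, T) = -2 + T (m(H, T) = T - 2 = -2 + T)
z = 36 (z = -18*(-2) = -3*(-12) = 36)
y(K) = ⅓ + 36*K (y(K) = K*36 + ⅓ = 36*K + ⅓ = ⅓ + 36*K)
m(7, 15)*y(6) = (-2 + 15)*(⅓ + 36*6) = 13*(⅓ + 216) = 13*(649/3) = 8437/3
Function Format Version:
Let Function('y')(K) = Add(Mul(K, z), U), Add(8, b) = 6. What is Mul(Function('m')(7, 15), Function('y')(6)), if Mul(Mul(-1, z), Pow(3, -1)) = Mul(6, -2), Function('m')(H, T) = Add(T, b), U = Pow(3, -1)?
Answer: Rational(8437, 3) ≈ 2812.3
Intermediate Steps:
b = -2 (b = Add(-8, 6) = -2)
U = Rational(1, 3) ≈ 0.33333
Function('m')(H, T) = Add(-2, T) (Function('m')(H, T) = Add(T, -2) = Add(-2, T))
z = 36 (z = Mul(-3, Mul(6, -2)) = Mul(-3, -12) = 36)
Function('y')(K) = Add(Rational(1, 3), Mul(36, K)) (Function('y')(K) = Add(Mul(K, 36), Rational(1, 3)) = Add(Mul(36, K), Rational(1, 3)) = Add(Rational(1, 3), Mul(36, K)))
Mul(Function('m')(7, 15), Function('y')(6)) = Mul(Add(-2, 15), Add(Rational(1, 3), Mul(36, 6))) = Mul(13, Add(Rational(1, 3), 216)) = Mul(13, Rational(649, 3)) = Rational(8437, 3)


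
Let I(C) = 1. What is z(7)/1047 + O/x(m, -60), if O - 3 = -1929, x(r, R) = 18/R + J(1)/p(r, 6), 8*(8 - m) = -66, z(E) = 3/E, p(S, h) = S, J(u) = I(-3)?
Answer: 611678371/75733 ≈ 8076.8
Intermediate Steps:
J(u) = 1
m = 65/4 (m = 8 - ⅛*(-66) = 8 + 33/4 = 65/4 ≈ 16.250)
x(r, R) = 1/r + 18/R (x(r, R) = 18/R + 1/r = 1/r + 18/R)
O = -1926 (O = 3 - 1929 = -1926)
z(7)/1047 + O/x(m, -60) = (3/7)/1047 - 1926/(1/(65/4) + 18/(-60)) = (3*(⅐))*(1/1047) - 1926/(4/65 + 18*(-1/60)) = (3/7)*(1/1047) - 1926/(4/65 - 3/10) = 1/2443 - 1926/(-31/130) = 1/2443 - 1926*(-130/31) = 1/2443 + 250380/31 = 611678371/75733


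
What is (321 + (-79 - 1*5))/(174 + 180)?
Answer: 79/118 ≈ 0.66949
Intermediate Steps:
(321 + (-79 - 1*5))/(174 + 180) = (321 + (-79 - 5))/354 = (321 - 84)*(1/354) = 237*(1/354) = 79/118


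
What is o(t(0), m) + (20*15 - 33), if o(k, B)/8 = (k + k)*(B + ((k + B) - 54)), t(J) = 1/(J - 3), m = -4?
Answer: 5395/9 ≈ 599.44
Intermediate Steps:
t(J) = 1/(-3 + J)
o(k, B) = 16*k*(-54 + k + 2*B) (o(k, B) = 8*((k + k)*(B + ((k + B) - 54))) = 8*((2*k)*(B + ((B + k) - 54))) = 8*((2*k)*(B + (-54 + B + k))) = 8*((2*k)*(-54 + k + 2*B)) = 8*(2*k*(-54 + k + 2*B)) = 16*k*(-54 + k + 2*B))
o(t(0), m) + (20*15 - 33) = 16*(-54 + 1/(-3 + 0) + 2*(-4))/(-3 + 0) + (20*15 - 33) = 16*(-54 + 1/(-3) - 8)/(-3) + (300 - 33) = 16*(-⅓)*(-54 - ⅓ - 8) + 267 = 16*(-⅓)*(-187/3) + 267 = 2992/9 + 267 = 5395/9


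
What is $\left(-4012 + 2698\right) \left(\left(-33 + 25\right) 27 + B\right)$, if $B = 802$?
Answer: $-770004$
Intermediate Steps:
$\left(-4012 + 2698\right) \left(\left(-33 + 25\right) 27 + B\right) = \left(-4012 + 2698\right) \left(\left(-33 + 25\right) 27 + 802\right) = - 1314 \left(\left(-8\right) 27 + 802\right) = - 1314 \left(-216 + 802\right) = \left(-1314\right) 586 = -770004$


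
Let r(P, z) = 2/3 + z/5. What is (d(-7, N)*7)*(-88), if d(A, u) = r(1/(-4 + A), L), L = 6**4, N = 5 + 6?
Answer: -2401168/15 ≈ -1.6008e+5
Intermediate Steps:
N = 11
L = 1296
r(P, z) = 2/3 + z/5 (r(P, z) = 2*(1/3) + z*(1/5) = 2/3 + z/5)
d(A, u) = 3898/15 (d(A, u) = 2/3 + (1/5)*1296 = 2/3 + 1296/5 = 3898/15)
(d(-7, N)*7)*(-88) = ((3898/15)*7)*(-88) = (27286/15)*(-88) = -2401168/15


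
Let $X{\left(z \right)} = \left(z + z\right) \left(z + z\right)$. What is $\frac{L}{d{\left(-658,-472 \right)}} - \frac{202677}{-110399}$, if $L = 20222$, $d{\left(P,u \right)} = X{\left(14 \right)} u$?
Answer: $\frac{36383864959}{20426464576} \approx 1.7812$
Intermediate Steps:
$X{\left(z \right)} = 4 z^{2}$ ($X{\left(z \right)} = 2 z 2 z = 4 z^{2}$)
$d{\left(P,u \right)} = 784 u$ ($d{\left(P,u \right)} = 4 \cdot 14^{2} u = 4 \cdot 196 u = 784 u$)
$\frac{L}{d{\left(-658,-472 \right)}} - \frac{202677}{-110399} = \frac{20222}{784 \left(-472\right)} - \frac{202677}{-110399} = \frac{20222}{-370048} - - \frac{202677}{110399} = 20222 \left(- \frac{1}{370048}\right) + \frac{202677}{110399} = - \frac{10111}{185024} + \frac{202677}{110399} = \frac{36383864959}{20426464576}$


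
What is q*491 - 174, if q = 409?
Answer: 200645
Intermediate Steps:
q*491 - 174 = 409*491 - 174 = 200819 - 174 = 200645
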